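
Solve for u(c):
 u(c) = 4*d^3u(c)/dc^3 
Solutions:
 u(c) = C3*exp(2^(1/3)*c/2) + (C1*sin(2^(1/3)*sqrt(3)*c/4) + C2*cos(2^(1/3)*sqrt(3)*c/4))*exp(-2^(1/3)*c/4)


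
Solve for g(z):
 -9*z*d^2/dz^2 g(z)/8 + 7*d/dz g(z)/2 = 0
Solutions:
 g(z) = C1 + C2*z^(37/9)


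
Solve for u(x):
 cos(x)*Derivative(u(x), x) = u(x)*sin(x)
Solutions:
 u(x) = C1/cos(x)


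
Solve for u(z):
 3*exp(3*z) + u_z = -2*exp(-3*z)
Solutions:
 u(z) = C1 - exp(3*z) + 2*exp(-3*z)/3


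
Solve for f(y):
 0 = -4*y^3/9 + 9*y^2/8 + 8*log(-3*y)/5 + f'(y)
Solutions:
 f(y) = C1 + y^4/9 - 3*y^3/8 - 8*y*log(-y)/5 + 8*y*(1 - log(3))/5


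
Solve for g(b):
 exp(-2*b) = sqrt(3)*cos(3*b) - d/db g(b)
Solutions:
 g(b) = C1 + sqrt(3)*sin(3*b)/3 + exp(-2*b)/2


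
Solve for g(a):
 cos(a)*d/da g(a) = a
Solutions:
 g(a) = C1 + Integral(a/cos(a), a)


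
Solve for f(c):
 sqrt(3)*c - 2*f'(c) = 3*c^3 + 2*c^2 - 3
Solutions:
 f(c) = C1 - 3*c^4/8 - c^3/3 + sqrt(3)*c^2/4 + 3*c/2


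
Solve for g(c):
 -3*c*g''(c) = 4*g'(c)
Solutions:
 g(c) = C1 + C2/c^(1/3)


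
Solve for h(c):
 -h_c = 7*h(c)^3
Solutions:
 h(c) = -sqrt(2)*sqrt(-1/(C1 - 7*c))/2
 h(c) = sqrt(2)*sqrt(-1/(C1 - 7*c))/2


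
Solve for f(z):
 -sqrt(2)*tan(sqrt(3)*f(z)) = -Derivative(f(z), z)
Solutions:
 f(z) = sqrt(3)*(pi - asin(C1*exp(sqrt(6)*z)))/3
 f(z) = sqrt(3)*asin(C1*exp(sqrt(6)*z))/3


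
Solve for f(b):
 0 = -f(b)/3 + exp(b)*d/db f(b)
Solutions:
 f(b) = C1*exp(-exp(-b)/3)


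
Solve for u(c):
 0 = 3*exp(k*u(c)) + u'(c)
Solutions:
 u(c) = Piecewise((log(1/(C1*k + 3*c*k))/k, Ne(k, 0)), (nan, True))
 u(c) = Piecewise((C1 - 3*c, Eq(k, 0)), (nan, True))


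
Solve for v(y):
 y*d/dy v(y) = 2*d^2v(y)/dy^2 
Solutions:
 v(y) = C1 + C2*erfi(y/2)


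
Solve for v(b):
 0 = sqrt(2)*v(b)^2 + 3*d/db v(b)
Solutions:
 v(b) = 3/(C1 + sqrt(2)*b)


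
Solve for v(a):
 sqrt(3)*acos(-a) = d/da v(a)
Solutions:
 v(a) = C1 + sqrt(3)*(a*acos(-a) + sqrt(1 - a^2))


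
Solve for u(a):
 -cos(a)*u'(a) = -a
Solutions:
 u(a) = C1 + Integral(a/cos(a), a)


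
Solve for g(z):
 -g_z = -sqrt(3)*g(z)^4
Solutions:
 g(z) = (-1/(C1 + 3*sqrt(3)*z))^(1/3)
 g(z) = (-1/(C1 + sqrt(3)*z))^(1/3)*(-3^(2/3) - 3*3^(1/6)*I)/6
 g(z) = (-1/(C1 + sqrt(3)*z))^(1/3)*(-3^(2/3) + 3*3^(1/6)*I)/6


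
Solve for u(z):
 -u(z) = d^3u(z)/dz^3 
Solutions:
 u(z) = C3*exp(-z) + (C1*sin(sqrt(3)*z/2) + C2*cos(sqrt(3)*z/2))*exp(z/2)


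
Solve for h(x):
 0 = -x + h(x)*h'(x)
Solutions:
 h(x) = -sqrt(C1 + x^2)
 h(x) = sqrt(C1 + x^2)


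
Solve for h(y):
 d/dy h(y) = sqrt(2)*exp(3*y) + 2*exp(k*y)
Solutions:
 h(y) = C1 + sqrt(2)*exp(3*y)/3 + 2*exp(k*y)/k


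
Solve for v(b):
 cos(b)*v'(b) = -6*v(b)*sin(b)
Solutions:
 v(b) = C1*cos(b)^6


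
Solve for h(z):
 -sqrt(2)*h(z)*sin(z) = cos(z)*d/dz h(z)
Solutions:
 h(z) = C1*cos(z)^(sqrt(2))


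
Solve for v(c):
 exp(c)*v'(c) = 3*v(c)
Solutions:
 v(c) = C1*exp(-3*exp(-c))


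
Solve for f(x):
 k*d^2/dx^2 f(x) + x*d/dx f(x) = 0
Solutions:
 f(x) = C1 + C2*sqrt(k)*erf(sqrt(2)*x*sqrt(1/k)/2)


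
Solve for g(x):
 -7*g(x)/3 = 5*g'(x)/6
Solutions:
 g(x) = C1*exp(-14*x/5)


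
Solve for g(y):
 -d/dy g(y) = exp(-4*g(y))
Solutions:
 g(y) = log(-I*(C1 - 4*y)^(1/4))
 g(y) = log(I*(C1 - 4*y)^(1/4))
 g(y) = log(-(C1 - 4*y)^(1/4))
 g(y) = log(C1 - 4*y)/4


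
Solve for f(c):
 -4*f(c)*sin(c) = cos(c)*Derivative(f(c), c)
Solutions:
 f(c) = C1*cos(c)^4


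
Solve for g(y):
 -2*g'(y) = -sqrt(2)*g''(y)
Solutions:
 g(y) = C1 + C2*exp(sqrt(2)*y)


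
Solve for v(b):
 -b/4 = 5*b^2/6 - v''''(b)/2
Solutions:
 v(b) = C1 + C2*b + C3*b^2 + C4*b^3 + b^6/216 + b^5/240


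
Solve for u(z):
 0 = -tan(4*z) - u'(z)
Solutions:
 u(z) = C1 + log(cos(4*z))/4


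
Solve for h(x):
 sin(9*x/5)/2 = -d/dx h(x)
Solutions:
 h(x) = C1 + 5*cos(9*x/5)/18


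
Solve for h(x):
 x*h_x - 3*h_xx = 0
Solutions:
 h(x) = C1 + C2*erfi(sqrt(6)*x/6)


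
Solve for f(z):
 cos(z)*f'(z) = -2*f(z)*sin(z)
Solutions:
 f(z) = C1*cos(z)^2


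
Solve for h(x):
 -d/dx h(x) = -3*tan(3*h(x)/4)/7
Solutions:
 h(x) = -4*asin(C1*exp(9*x/28))/3 + 4*pi/3
 h(x) = 4*asin(C1*exp(9*x/28))/3


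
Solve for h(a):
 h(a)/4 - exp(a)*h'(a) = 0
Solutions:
 h(a) = C1*exp(-exp(-a)/4)


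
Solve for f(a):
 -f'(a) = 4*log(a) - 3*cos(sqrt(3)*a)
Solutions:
 f(a) = C1 - 4*a*log(a) + 4*a + sqrt(3)*sin(sqrt(3)*a)


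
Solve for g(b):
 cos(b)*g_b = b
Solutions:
 g(b) = C1 + Integral(b/cos(b), b)


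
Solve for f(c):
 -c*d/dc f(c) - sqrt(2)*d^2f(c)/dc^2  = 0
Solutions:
 f(c) = C1 + C2*erf(2^(1/4)*c/2)


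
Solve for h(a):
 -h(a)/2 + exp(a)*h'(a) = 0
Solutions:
 h(a) = C1*exp(-exp(-a)/2)


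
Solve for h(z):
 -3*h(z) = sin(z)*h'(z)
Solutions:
 h(z) = C1*(cos(z) + 1)^(3/2)/(cos(z) - 1)^(3/2)


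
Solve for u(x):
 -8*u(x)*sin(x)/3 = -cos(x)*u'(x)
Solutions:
 u(x) = C1/cos(x)^(8/3)


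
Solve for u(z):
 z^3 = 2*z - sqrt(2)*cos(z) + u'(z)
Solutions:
 u(z) = C1 + z^4/4 - z^2 + sqrt(2)*sin(z)


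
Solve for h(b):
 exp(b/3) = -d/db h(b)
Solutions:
 h(b) = C1 - 3*exp(b/3)


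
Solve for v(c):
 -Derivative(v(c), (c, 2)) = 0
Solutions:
 v(c) = C1 + C2*c


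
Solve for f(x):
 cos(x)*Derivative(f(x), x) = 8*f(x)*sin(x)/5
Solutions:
 f(x) = C1/cos(x)^(8/5)


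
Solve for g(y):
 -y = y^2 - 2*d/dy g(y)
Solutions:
 g(y) = C1 + y^3/6 + y^2/4


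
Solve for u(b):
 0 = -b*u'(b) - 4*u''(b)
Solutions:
 u(b) = C1 + C2*erf(sqrt(2)*b/4)


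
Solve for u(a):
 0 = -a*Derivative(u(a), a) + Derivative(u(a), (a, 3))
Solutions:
 u(a) = C1 + Integral(C2*airyai(a) + C3*airybi(a), a)


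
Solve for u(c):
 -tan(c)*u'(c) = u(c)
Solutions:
 u(c) = C1/sin(c)


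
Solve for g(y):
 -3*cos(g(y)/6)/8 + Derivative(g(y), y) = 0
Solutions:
 -3*y/8 - 3*log(sin(g(y)/6) - 1) + 3*log(sin(g(y)/6) + 1) = C1


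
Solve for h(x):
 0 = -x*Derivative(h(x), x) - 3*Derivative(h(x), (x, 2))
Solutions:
 h(x) = C1 + C2*erf(sqrt(6)*x/6)


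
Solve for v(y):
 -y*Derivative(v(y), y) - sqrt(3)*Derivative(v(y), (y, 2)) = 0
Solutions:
 v(y) = C1 + C2*erf(sqrt(2)*3^(3/4)*y/6)


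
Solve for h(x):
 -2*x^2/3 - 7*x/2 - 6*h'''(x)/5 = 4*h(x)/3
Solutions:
 h(x) = C3*exp(-30^(1/3)*x/3) - x^2/2 - 21*x/8 + (C1*sin(10^(1/3)*3^(5/6)*x/6) + C2*cos(10^(1/3)*3^(5/6)*x/6))*exp(30^(1/3)*x/6)


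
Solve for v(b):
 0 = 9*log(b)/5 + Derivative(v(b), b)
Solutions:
 v(b) = C1 - 9*b*log(b)/5 + 9*b/5


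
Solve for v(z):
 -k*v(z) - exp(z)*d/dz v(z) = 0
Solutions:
 v(z) = C1*exp(k*exp(-z))


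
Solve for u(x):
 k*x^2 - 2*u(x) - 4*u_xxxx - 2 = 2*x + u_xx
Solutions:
 u(x) = k*x^2/2 - k/2 - x + (C1*sin(2^(3/4)*x*cos(atan(sqrt(31))/2)/2) + C2*cos(2^(3/4)*x*cos(atan(sqrt(31))/2)/2))*exp(-2^(3/4)*x*sin(atan(sqrt(31))/2)/2) + (C3*sin(2^(3/4)*x*cos(atan(sqrt(31))/2)/2) + C4*cos(2^(3/4)*x*cos(atan(sqrt(31))/2)/2))*exp(2^(3/4)*x*sin(atan(sqrt(31))/2)/2) - 1


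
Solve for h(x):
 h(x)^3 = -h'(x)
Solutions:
 h(x) = -sqrt(2)*sqrt(-1/(C1 - x))/2
 h(x) = sqrt(2)*sqrt(-1/(C1 - x))/2


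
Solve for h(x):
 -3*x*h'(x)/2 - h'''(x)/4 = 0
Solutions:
 h(x) = C1 + Integral(C2*airyai(-6^(1/3)*x) + C3*airybi(-6^(1/3)*x), x)


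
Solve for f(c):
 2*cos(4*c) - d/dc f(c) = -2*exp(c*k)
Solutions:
 f(c) = C1 + sin(4*c)/2 + 2*exp(c*k)/k


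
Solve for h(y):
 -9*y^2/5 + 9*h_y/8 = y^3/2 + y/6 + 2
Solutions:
 h(y) = C1 + y^4/9 + 8*y^3/15 + 2*y^2/27 + 16*y/9


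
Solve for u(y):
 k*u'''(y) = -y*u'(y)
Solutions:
 u(y) = C1 + Integral(C2*airyai(y*(-1/k)^(1/3)) + C3*airybi(y*(-1/k)^(1/3)), y)


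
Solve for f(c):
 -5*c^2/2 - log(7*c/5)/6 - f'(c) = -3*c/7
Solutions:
 f(c) = C1 - 5*c^3/6 + 3*c^2/14 - c*log(c)/6 - c*log(7)/6 + c/6 + c*log(5)/6


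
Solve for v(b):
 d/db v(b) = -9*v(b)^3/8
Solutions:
 v(b) = -2*sqrt(-1/(C1 - 9*b))
 v(b) = 2*sqrt(-1/(C1 - 9*b))


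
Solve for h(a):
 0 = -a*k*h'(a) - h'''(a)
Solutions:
 h(a) = C1 + Integral(C2*airyai(a*(-k)^(1/3)) + C3*airybi(a*(-k)^(1/3)), a)


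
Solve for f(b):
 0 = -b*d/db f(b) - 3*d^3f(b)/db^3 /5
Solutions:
 f(b) = C1 + Integral(C2*airyai(-3^(2/3)*5^(1/3)*b/3) + C3*airybi(-3^(2/3)*5^(1/3)*b/3), b)


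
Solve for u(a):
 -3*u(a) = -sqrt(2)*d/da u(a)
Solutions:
 u(a) = C1*exp(3*sqrt(2)*a/2)


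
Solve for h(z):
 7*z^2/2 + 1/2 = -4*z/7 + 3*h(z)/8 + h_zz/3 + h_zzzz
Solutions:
 h(z) = 28*z^2/3 + 32*z/21 + (C1*sin(6^(1/4)*z*cos(atan(5*sqrt(2)/2)/2)/2) + C2*cos(6^(1/4)*z*cos(atan(5*sqrt(2)/2)/2)/2))*exp(-6^(1/4)*z*sin(atan(5*sqrt(2)/2)/2)/2) + (C3*sin(6^(1/4)*z*cos(atan(5*sqrt(2)/2)/2)/2) + C4*cos(6^(1/4)*z*cos(atan(5*sqrt(2)/2)/2)/2))*exp(6^(1/4)*z*sin(atan(5*sqrt(2)/2)/2)/2) - 412/27


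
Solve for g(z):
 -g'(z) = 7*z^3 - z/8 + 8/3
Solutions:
 g(z) = C1 - 7*z^4/4 + z^2/16 - 8*z/3


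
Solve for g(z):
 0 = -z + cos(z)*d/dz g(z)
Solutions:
 g(z) = C1 + Integral(z/cos(z), z)


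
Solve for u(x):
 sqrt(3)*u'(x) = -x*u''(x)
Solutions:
 u(x) = C1 + C2*x^(1 - sqrt(3))


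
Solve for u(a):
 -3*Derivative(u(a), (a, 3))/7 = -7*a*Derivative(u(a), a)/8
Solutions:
 u(a) = C1 + Integral(C2*airyai(21^(2/3)*a/6) + C3*airybi(21^(2/3)*a/6), a)


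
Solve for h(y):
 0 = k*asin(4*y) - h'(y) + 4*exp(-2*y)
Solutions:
 h(y) = C1 + k*y*asin(4*y) + k*sqrt(1 - 16*y^2)/4 - 2*exp(-2*y)


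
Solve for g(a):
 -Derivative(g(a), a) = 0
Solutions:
 g(a) = C1


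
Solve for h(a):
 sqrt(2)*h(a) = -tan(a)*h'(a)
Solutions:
 h(a) = C1/sin(a)^(sqrt(2))


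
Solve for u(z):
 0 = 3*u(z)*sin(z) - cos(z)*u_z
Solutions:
 u(z) = C1/cos(z)^3


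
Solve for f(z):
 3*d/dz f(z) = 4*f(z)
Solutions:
 f(z) = C1*exp(4*z/3)


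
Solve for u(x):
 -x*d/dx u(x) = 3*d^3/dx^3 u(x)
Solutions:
 u(x) = C1 + Integral(C2*airyai(-3^(2/3)*x/3) + C3*airybi(-3^(2/3)*x/3), x)


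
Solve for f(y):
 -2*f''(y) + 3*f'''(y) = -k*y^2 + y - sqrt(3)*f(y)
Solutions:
 f(y) = C1*exp(y*(8*2^(1/3)/(-16 + sqrt(-256 + (-16 + 243*sqrt(3))^2) + 243*sqrt(3))^(1/3) + 8 + 2^(2/3)*(-16 + sqrt(-256 + (-16 + 243*sqrt(3))^2) + 243*sqrt(3))^(1/3))/36)*sin(2^(1/3)*sqrt(3)*y*(-2^(1/3)*(-16 + 27*sqrt(-256/729 + (-16/27 + 9*sqrt(3))^2) + 243*sqrt(3))^(1/3) + 8/(-16 + 27*sqrt(-256/729 + (-16/27 + 9*sqrt(3))^2) + 243*sqrt(3))^(1/3))/36) + C2*exp(y*(8*2^(1/3)/(-16 + sqrt(-256 + (-16 + 243*sqrt(3))^2) + 243*sqrt(3))^(1/3) + 8 + 2^(2/3)*(-16 + sqrt(-256 + (-16 + 243*sqrt(3))^2) + 243*sqrt(3))^(1/3))/36)*cos(2^(1/3)*sqrt(3)*y*(-2^(1/3)*(-16 + 27*sqrt(-256/729 + (-16/27 + 9*sqrt(3))^2) + 243*sqrt(3))^(1/3) + 8/(-16 + 27*sqrt(-256/729 + (-16/27 + 9*sqrt(3))^2) + 243*sqrt(3))^(1/3))/36) + C3*exp(y*(-2^(2/3)*(-16 + sqrt(-256 + (-16 + 243*sqrt(3))^2) + 243*sqrt(3))^(1/3) - 8*2^(1/3)/(-16 + sqrt(-256 + (-16 + 243*sqrt(3))^2) + 243*sqrt(3))^(1/3) + 4)/18) - sqrt(3)*k*y^2/3 - 4*k/3 + sqrt(3)*y/3


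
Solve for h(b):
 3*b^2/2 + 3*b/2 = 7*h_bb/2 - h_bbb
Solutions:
 h(b) = C1 + C2*b + C3*exp(7*b/2) + b^4/28 + 11*b^3/98 + 33*b^2/343


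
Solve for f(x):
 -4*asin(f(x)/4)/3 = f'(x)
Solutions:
 Integral(1/asin(_y/4), (_y, f(x))) = C1 - 4*x/3


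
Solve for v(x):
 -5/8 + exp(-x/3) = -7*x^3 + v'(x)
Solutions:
 v(x) = C1 + 7*x^4/4 - 5*x/8 - 3*exp(-x/3)


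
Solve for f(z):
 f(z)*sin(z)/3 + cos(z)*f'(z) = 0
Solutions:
 f(z) = C1*cos(z)^(1/3)


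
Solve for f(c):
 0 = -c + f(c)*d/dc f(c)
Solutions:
 f(c) = -sqrt(C1 + c^2)
 f(c) = sqrt(C1 + c^2)


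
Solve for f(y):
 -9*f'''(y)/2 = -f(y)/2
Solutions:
 f(y) = C3*exp(3^(1/3)*y/3) + (C1*sin(3^(5/6)*y/6) + C2*cos(3^(5/6)*y/6))*exp(-3^(1/3)*y/6)


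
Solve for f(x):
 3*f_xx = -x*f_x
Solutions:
 f(x) = C1 + C2*erf(sqrt(6)*x/6)


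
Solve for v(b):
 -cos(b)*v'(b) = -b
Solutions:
 v(b) = C1 + Integral(b/cos(b), b)


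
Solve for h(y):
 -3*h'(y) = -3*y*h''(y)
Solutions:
 h(y) = C1 + C2*y^2


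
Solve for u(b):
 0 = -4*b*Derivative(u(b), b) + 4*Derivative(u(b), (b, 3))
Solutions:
 u(b) = C1 + Integral(C2*airyai(b) + C3*airybi(b), b)


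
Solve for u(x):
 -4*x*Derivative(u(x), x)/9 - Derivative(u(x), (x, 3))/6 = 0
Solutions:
 u(x) = C1 + Integral(C2*airyai(-2*3^(2/3)*x/3) + C3*airybi(-2*3^(2/3)*x/3), x)


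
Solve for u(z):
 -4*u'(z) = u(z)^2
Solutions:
 u(z) = 4/(C1 + z)


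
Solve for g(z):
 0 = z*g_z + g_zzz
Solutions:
 g(z) = C1 + Integral(C2*airyai(-z) + C3*airybi(-z), z)


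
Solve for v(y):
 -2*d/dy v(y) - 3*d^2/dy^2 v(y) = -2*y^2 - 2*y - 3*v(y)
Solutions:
 v(y) = C1*exp(y*(-1 + sqrt(10))/3) + C2*exp(-y*(1 + sqrt(10))/3) - 2*y^2/3 - 14*y/9 - 64/27


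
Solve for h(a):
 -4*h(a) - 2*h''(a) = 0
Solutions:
 h(a) = C1*sin(sqrt(2)*a) + C2*cos(sqrt(2)*a)


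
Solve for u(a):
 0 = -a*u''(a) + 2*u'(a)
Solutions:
 u(a) = C1 + C2*a^3


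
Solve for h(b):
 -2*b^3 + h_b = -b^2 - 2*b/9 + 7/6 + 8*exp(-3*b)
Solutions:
 h(b) = C1 + b^4/2 - b^3/3 - b^2/9 + 7*b/6 - 8*exp(-3*b)/3


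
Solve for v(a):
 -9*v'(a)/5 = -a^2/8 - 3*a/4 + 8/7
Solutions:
 v(a) = C1 + 5*a^3/216 + 5*a^2/24 - 40*a/63


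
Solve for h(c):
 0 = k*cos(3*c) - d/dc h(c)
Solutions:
 h(c) = C1 + k*sin(3*c)/3


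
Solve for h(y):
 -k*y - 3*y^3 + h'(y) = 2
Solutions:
 h(y) = C1 + k*y^2/2 + 3*y^4/4 + 2*y


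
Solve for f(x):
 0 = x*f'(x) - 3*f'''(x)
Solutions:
 f(x) = C1 + Integral(C2*airyai(3^(2/3)*x/3) + C3*airybi(3^(2/3)*x/3), x)


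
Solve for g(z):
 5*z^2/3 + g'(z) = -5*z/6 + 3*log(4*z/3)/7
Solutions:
 g(z) = C1 - 5*z^3/9 - 5*z^2/12 + 3*z*log(z)/7 - 3*z*log(3)/7 - 3*z/7 + 6*z*log(2)/7


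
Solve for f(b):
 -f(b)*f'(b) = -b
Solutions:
 f(b) = -sqrt(C1 + b^2)
 f(b) = sqrt(C1 + b^2)


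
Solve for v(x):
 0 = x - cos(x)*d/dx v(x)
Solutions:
 v(x) = C1 + Integral(x/cos(x), x)


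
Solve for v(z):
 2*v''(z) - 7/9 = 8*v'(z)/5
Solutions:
 v(z) = C1 + C2*exp(4*z/5) - 35*z/72


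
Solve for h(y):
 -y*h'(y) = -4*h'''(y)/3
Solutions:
 h(y) = C1 + Integral(C2*airyai(6^(1/3)*y/2) + C3*airybi(6^(1/3)*y/2), y)


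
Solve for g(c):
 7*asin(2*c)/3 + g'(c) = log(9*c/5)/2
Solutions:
 g(c) = C1 + c*log(c)/2 - 7*c*asin(2*c)/3 - c*log(5)/2 - c/2 + c*log(3) - 7*sqrt(1 - 4*c^2)/6


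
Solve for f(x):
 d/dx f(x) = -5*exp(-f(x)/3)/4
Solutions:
 f(x) = 3*log(C1 - 5*x/12)


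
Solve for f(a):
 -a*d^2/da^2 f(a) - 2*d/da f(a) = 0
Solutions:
 f(a) = C1 + C2/a


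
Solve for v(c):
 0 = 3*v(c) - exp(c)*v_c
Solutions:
 v(c) = C1*exp(-3*exp(-c))


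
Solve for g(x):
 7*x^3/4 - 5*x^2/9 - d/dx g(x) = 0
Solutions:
 g(x) = C1 + 7*x^4/16 - 5*x^3/27


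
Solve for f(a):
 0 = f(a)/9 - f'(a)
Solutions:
 f(a) = C1*exp(a/9)


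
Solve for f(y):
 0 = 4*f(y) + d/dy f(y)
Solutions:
 f(y) = C1*exp(-4*y)


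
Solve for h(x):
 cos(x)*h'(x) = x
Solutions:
 h(x) = C1 + Integral(x/cos(x), x)


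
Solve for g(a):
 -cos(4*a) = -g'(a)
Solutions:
 g(a) = C1 + sin(4*a)/4


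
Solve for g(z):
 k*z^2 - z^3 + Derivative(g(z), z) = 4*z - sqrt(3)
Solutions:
 g(z) = C1 - k*z^3/3 + z^4/4 + 2*z^2 - sqrt(3)*z


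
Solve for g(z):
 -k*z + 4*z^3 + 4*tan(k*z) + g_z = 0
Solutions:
 g(z) = C1 + k*z^2/2 - z^4 - 4*Piecewise((-log(cos(k*z))/k, Ne(k, 0)), (0, True))


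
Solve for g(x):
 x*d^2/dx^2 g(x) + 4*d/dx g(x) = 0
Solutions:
 g(x) = C1 + C2/x^3


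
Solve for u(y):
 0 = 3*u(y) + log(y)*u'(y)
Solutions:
 u(y) = C1*exp(-3*li(y))


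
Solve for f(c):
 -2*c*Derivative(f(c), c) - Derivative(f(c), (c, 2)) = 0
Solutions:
 f(c) = C1 + C2*erf(c)


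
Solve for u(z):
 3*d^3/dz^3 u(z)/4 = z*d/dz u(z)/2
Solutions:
 u(z) = C1 + Integral(C2*airyai(2^(1/3)*3^(2/3)*z/3) + C3*airybi(2^(1/3)*3^(2/3)*z/3), z)


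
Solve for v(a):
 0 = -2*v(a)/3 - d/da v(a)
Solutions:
 v(a) = C1*exp(-2*a/3)


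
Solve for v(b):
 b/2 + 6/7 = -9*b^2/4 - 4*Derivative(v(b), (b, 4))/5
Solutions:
 v(b) = C1 + C2*b + C3*b^2 + C4*b^3 - b^6/128 - b^5/192 - 5*b^4/112


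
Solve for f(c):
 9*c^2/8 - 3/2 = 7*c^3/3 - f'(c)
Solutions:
 f(c) = C1 + 7*c^4/12 - 3*c^3/8 + 3*c/2


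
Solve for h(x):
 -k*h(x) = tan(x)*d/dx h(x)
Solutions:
 h(x) = C1*exp(-k*log(sin(x)))


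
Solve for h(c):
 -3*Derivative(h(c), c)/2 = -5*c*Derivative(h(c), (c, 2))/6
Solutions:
 h(c) = C1 + C2*c^(14/5)


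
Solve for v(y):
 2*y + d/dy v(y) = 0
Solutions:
 v(y) = C1 - y^2


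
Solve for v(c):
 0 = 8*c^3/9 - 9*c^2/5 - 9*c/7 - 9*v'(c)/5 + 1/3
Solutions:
 v(c) = C1 + 10*c^4/81 - c^3/3 - 5*c^2/14 + 5*c/27


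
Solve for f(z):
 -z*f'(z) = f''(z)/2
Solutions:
 f(z) = C1 + C2*erf(z)


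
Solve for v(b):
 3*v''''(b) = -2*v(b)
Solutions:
 v(b) = (C1*sin(6^(3/4)*b/6) + C2*cos(6^(3/4)*b/6))*exp(-6^(3/4)*b/6) + (C3*sin(6^(3/4)*b/6) + C4*cos(6^(3/4)*b/6))*exp(6^(3/4)*b/6)


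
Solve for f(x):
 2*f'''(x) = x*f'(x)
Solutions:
 f(x) = C1 + Integral(C2*airyai(2^(2/3)*x/2) + C3*airybi(2^(2/3)*x/2), x)


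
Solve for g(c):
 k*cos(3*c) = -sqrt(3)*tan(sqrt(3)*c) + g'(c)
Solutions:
 g(c) = C1 + k*sin(3*c)/3 - log(cos(sqrt(3)*c))


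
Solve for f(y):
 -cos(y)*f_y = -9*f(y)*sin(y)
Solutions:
 f(y) = C1/cos(y)^9


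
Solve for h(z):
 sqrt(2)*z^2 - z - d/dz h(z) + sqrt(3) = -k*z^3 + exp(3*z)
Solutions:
 h(z) = C1 + k*z^4/4 + sqrt(2)*z^3/3 - z^2/2 + sqrt(3)*z - exp(3*z)/3


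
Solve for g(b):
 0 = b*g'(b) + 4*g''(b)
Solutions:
 g(b) = C1 + C2*erf(sqrt(2)*b/4)


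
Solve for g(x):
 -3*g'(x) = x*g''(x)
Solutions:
 g(x) = C1 + C2/x^2


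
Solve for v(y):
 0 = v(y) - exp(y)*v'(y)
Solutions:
 v(y) = C1*exp(-exp(-y))


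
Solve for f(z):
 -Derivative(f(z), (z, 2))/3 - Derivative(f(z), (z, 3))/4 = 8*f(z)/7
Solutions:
 f(z) = C1*exp(z*(-28 + 14*2^(2/3)*7^(1/3)/(27*sqrt(785) + 757)^(1/3) + 2^(1/3)*7^(2/3)*(27*sqrt(785) + 757)^(1/3))/63)*sin(14^(1/3)*sqrt(3)*z*(-7^(1/3)*(27*sqrt(785) + 757)^(1/3) + 14*2^(1/3)/(27*sqrt(785) + 757)^(1/3))/63) + C2*exp(z*(-28 + 14*2^(2/3)*7^(1/3)/(27*sqrt(785) + 757)^(1/3) + 2^(1/3)*7^(2/3)*(27*sqrt(785) + 757)^(1/3))/63)*cos(14^(1/3)*sqrt(3)*z*(-7^(1/3)*(27*sqrt(785) + 757)^(1/3) + 14*2^(1/3)/(27*sqrt(785) + 757)^(1/3))/63) + C3*exp(-2*z*(14*2^(2/3)*7^(1/3)/(27*sqrt(785) + 757)^(1/3) + 14 + 2^(1/3)*7^(2/3)*(27*sqrt(785) + 757)^(1/3))/63)


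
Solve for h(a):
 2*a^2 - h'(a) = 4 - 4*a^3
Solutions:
 h(a) = C1 + a^4 + 2*a^3/3 - 4*a


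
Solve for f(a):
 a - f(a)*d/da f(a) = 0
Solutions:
 f(a) = -sqrt(C1 + a^2)
 f(a) = sqrt(C1 + a^2)


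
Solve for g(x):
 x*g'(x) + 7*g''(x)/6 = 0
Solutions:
 g(x) = C1 + C2*erf(sqrt(21)*x/7)


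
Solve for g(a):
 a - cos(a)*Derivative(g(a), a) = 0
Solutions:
 g(a) = C1 + Integral(a/cos(a), a)


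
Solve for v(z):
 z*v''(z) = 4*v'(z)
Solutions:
 v(z) = C1 + C2*z^5


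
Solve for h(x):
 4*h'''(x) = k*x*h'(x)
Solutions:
 h(x) = C1 + Integral(C2*airyai(2^(1/3)*k^(1/3)*x/2) + C3*airybi(2^(1/3)*k^(1/3)*x/2), x)


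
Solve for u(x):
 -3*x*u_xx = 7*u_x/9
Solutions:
 u(x) = C1 + C2*x^(20/27)


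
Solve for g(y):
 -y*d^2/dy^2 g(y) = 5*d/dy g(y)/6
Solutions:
 g(y) = C1 + C2*y^(1/6)


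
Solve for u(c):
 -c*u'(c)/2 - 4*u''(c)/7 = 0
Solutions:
 u(c) = C1 + C2*erf(sqrt(7)*c/4)


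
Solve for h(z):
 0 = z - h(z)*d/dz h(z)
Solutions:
 h(z) = -sqrt(C1 + z^2)
 h(z) = sqrt(C1 + z^2)


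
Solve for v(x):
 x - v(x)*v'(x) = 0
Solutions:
 v(x) = -sqrt(C1 + x^2)
 v(x) = sqrt(C1 + x^2)


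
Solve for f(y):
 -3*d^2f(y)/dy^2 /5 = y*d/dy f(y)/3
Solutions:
 f(y) = C1 + C2*erf(sqrt(10)*y/6)


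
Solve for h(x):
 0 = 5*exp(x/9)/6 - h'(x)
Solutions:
 h(x) = C1 + 15*exp(x/9)/2


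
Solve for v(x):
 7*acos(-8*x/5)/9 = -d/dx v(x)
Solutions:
 v(x) = C1 - 7*x*acos(-8*x/5)/9 - 7*sqrt(25 - 64*x^2)/72


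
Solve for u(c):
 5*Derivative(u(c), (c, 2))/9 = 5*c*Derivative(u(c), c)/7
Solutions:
 u(c) = C1 + C2*erfi(3*sqrt(14)*c/14)


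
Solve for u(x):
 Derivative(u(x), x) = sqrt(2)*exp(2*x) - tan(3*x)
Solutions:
 u(x) = C1 + sqrt(2)*exp(2*x)/2 + log(cos(3*x))/3


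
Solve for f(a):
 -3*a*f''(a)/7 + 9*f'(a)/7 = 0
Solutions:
 f(a) = C1 + C2*a^4


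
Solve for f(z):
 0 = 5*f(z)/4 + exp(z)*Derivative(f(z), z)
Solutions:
 f(z) = C1*exp(5*exp(-z)/4)


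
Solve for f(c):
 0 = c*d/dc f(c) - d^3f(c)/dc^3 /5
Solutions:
 f(c) = C1 + Integral(C2*airyai(5^(1/3)*c) + C3*airybi(5^(1/3)*c), c)


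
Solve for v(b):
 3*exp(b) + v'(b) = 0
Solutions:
 v(b) = C1 - 3*exp(b)


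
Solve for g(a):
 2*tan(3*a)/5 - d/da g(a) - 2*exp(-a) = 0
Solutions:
 g(a) = C1 + log(tan(3*a)^2 + 1)/15 + 2*exp(-a)


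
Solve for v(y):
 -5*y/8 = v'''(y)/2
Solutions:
 v(y) = C1 + C2*y + C3*y^2 - 5*y^4/96


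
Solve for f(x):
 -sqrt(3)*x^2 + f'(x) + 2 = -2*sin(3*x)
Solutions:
 f(x) = C1 + sqrt(3)*x^3/3 - 2*x + 2*cos(3*x)/3


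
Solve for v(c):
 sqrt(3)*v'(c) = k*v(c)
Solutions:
 v(c) = C1*exp(sqrt(3)*c*k/3)


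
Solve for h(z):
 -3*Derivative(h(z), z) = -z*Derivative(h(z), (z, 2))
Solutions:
 h(z) = C1 + C2*z^4


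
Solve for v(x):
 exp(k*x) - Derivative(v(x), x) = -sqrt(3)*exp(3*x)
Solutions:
 v(x) = C1 + sqrt(3)*exp(3*x)/3 + exp(k*x)/k


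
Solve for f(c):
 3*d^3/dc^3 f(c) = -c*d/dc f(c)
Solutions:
 f(c) = C1 + Integral(C2*airyai(-3^(2/3)*c/3) + C3*airybi(-3^(2/3)*c/3), c)


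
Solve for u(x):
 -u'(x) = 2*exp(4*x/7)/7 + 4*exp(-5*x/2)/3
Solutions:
 u(x) = C1 - exp(4*x/7)/2 + 8*exp(-5*x/2)/15


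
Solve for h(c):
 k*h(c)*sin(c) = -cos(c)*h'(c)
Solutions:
 h(c) = C1*exp(k*log(cos(c)))


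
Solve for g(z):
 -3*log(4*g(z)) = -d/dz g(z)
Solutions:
 -Integral(1/(log(_y) + 2*log(2)), (_y, g(z)))/3 = C1 - z


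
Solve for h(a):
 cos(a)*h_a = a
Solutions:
 h(a) = C1 + Integral(a/cos(a), a)


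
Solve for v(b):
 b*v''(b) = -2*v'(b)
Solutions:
 v(b) = C1 + C2/b


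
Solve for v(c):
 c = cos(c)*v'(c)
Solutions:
 v(c) = C1 + Integral(c/cos(c), c)


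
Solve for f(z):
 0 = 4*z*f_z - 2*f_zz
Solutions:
 f(z) = C1 + C2*erfi(z)


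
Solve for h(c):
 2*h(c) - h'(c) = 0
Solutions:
 h(c) = C1*exp(2*c)


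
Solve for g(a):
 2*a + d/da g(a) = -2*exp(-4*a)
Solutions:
 g(a) = C1 - a^2 + exp(-4*a)/2


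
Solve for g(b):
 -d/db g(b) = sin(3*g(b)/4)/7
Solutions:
 b/7 + 2*log(cos(3*g(b)/4) - 1)/3 - 2*log(cos(3*g(b)/4) + 1)/3 = C1


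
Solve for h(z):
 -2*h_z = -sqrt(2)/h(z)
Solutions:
 h(z) = -sqrt(C1 + sqrt(2)*z)
 h(z) = sqrt(C1 + sqrt(2)*z)


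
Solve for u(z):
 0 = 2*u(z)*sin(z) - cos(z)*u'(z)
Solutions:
 u(z) = C1/cos(z)^2


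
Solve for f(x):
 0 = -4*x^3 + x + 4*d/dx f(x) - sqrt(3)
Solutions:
 f(x) = C1 + x^4/4 - x^2/8 + sqrt(3)*x/4


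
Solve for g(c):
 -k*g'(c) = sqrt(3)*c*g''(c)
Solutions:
 g(c) = C1 + c^(-sqrt(3)*re(k)/3 + 1)*(C2*sin(sqrt(3)*log(c)*Abs(im(k))/3) + C3*cos(sqrt(3)*log(c)*im(k)/3))


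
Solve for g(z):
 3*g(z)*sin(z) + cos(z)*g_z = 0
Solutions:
 g(z) = C1*cos(z)^3


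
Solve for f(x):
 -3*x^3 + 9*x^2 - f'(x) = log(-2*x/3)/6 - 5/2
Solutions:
 f(x) = C1 - 3*x^4/4 + 3*x^3 - x*log(-x)/6 + x*(-log(2) + log(3) + 16)/6


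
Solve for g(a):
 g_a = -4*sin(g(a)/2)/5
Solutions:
 4*a/5 + log(cos(g(a)/2) - 1) - log(cos(g(a)/2) + 1) = C1


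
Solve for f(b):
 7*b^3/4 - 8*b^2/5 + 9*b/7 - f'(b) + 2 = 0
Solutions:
 f(b) = C1 + 7*b^4/16 - 8*b^3/15 + 9*b^2/14 + 2*b


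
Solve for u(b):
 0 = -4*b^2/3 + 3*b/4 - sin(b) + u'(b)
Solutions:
 u(b) = C1 + 4*b^3/9 - 3*b^2/8 - cos(b)


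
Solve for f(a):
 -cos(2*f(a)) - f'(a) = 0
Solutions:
 f(a) = -asin((C1 + exp(4*a))/(C1 - exp(4*a)))/2 + pi/2
 f(a) = asin((C1 + exp(4*a))/(C1 - exp(4*a)))/2


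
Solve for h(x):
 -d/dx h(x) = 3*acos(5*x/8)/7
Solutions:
 h(x) = C1 - 3*x*acos(5*x/8)/7 + 3*sqrt(64 - 25*x^2)/35


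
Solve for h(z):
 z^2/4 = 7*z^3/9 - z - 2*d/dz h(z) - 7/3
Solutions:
 h(z) = C1 + 7*z^4/72 - z^3/24 - z^2/4 - 7*z/6


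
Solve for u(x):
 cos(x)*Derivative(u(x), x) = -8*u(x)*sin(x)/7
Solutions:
 u(x) = C1*cos(x)^(8/7)


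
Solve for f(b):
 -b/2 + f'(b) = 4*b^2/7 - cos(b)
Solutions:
 f(b) = C1 + 4*b^3/21 + b^2/4 - sin(b)


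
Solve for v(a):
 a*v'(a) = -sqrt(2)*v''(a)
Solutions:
 v(a) = C1 + C2*erf(2^(1/4)*a/2)


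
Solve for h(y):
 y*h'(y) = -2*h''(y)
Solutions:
 h(y) = C1 + C2*erf(y/2)


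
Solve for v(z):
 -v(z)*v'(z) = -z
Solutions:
 v(z) = -sqrt(C1 + z^2)
 v(z) = sqrt(C1 + z^2)


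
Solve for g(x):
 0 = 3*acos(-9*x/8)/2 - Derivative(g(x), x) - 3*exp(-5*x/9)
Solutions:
 g(x) = C1 + 3*x*acos(-9*x/8)/2 + sqrt(64 - 81*x^2)/6 + 27*exp(-5*x/9)/5


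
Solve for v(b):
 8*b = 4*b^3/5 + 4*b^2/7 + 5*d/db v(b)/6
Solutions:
 v(b) = C1 - 6*b^4/25 - 8*b^3/35 + 24*b^2/5


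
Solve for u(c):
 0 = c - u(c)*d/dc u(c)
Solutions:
 u(c) = -sqrt(C1 + c^2)
 u(c) = sqrt(C1 + c^2)


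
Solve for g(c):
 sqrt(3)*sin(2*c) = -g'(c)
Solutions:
 g(c) = C1 + sqrt(3)*cos(2*c)/2


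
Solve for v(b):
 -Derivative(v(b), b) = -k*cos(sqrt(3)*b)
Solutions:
 v(b) = C1 + sqrt(3)*k*sin(sqrt(3)*b)/3


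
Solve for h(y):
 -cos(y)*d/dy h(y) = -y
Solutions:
 h(y) = C1 + Integral(y/cos(y), y)


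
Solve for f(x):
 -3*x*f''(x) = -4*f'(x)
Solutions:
 f(x) = C1 + C2*x^(7/3)


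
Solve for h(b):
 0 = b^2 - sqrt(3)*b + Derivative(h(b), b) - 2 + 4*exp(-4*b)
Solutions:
 h(b) = C1 - b^3/3 + sqrt(3)*b^2/2 + 2*b + exp(-4*b)


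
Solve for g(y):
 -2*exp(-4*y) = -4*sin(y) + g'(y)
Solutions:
 g(y) = C1 - 4*cos(y) + exp(-4*y)/2


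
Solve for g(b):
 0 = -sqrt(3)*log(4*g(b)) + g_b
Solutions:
 -sqrt(3)*Integral(1/(log(_y) + 2*log(2)), (_y, g(b)))/3 = C1 - b


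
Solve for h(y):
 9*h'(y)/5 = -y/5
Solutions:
 h(y) = C1 - y^2/18


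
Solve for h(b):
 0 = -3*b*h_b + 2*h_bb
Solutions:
 h(b) = C1 + C2*erfi(sqrt(3)*b/2)


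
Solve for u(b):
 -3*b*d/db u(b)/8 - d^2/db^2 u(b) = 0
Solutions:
 u(b) = C1 + C2*erf(sqrt(3)*b/4)


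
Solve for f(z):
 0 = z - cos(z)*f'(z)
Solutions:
 f(z) = C1 + Integral(z/cos(z), z)


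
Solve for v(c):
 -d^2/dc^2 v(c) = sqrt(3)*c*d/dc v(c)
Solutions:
 v(c) = C1 + C2*erf(sqrt(2)*3^(1/4)*c/2)


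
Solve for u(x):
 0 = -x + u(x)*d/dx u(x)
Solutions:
 u(x) = -sqrt(C1 + x^2)
 u(x) = sqrt(C1 + x^2)


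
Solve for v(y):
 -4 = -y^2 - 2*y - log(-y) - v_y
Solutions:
 v(y) = C1 - y^3/3 - y^2 - y*log(-y) + 5*y


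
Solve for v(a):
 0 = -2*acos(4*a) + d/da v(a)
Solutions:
 v(a) = C1 + 2*a*acos(4*a) - sqrt(1 - 16*a^2)/2


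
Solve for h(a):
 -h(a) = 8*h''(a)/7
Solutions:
 h(a) = C1*sin(sqrt(14)*a/4) + C2*cos(sqrt(14)*a/4)


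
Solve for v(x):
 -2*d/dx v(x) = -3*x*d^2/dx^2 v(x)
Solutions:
 v(x) = C1 + C2*x^(5/3)


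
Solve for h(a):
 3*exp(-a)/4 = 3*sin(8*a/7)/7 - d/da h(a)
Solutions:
 h(a) = C1 - 3*cos(8*a/7)/8 + 3*exp(-a)/4


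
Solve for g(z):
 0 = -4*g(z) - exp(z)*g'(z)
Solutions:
 g(z) = C1*exp(4*exp(-z))


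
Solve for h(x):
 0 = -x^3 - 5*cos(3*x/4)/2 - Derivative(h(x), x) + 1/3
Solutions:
 h(x) = C1 - x^4/4 + x/3 - 10*sin(3*x/4)/3


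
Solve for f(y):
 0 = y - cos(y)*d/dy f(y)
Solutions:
 f(y) = C1 + Integral(y/cos(y), y)


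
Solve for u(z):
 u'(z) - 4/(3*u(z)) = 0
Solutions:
 u(z) = -sqrt(C1 + 24*z)/3
 u(z) = sqrt(C1 + 24*z)/3


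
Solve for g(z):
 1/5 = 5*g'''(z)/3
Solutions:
 g(z) = C1 + C2*z + C3*z^2 + z^3/50


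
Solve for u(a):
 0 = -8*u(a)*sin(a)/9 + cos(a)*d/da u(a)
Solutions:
 u(a) = C1/cos(a)^(8/9)


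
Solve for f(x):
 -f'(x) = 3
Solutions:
 f(x) = C1 - 3*x


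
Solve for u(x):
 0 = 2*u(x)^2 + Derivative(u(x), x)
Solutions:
 u(x) = 1/(C1 + 2*x)


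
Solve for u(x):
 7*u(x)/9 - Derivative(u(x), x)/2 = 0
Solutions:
 u(x) = C1*exp(14*x/9)


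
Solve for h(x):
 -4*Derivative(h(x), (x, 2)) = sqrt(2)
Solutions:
 h(x) = C1 + C2*x - sqrt(2)*x^2/8


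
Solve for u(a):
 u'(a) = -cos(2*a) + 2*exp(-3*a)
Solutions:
 u(a) = C1 - sin(2*a)/2 - 2*exp(-3*a)/3


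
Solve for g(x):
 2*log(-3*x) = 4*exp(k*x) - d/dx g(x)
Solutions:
 g(x) = C1 - 2*x*log(-x) + 2*x*(1 - log(3)) + Piecewise((4*exp(k*x)/k, Ne(k, 0)), (4*x, True))


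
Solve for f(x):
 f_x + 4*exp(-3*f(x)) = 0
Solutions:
 f(x) = log(C1 - 12*x)/3
 f(x) = log((-3^(1/3) - 3^(5/6)*I)*(C1 - 4*x)^(1/3)/2)
 f(x) = log((-3^(1/3) + 3^(5/6)*I)*(C1 - 4*x)^(1/3)/2)


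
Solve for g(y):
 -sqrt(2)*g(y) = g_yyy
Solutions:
 g(y) = C3*exp(-2^(1/6)*y) + (C1*sin(2^(1/6)*sqrt(3)*y/2) + C2*cos(2^(1/6)*sqrt(3)*y/2))*exp(2^(1/6)*y/2)


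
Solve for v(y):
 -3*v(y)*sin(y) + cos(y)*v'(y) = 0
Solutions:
 v(y) = C1/cos(y)^3


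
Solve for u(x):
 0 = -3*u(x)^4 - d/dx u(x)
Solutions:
 u(x) = (-3^(2/3) - 3*3^(1/6)*I)*(1/(C1 + 3*x))^(1/3)/6
 u(x) = (-3^(2/3) + 3*3^(1/6)*I)*(1/(C1 + 3*x))^(1/3)/6
 u(x) = (1/(C1 + 9*x))^(1/3)


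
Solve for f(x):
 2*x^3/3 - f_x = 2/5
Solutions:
 f(x) = C1 + x^4/6 - 2*x/5


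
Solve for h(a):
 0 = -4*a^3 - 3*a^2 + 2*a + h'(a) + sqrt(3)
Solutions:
 h(a) = C1 + a^4 + a^3 - a^2 - sqrt(3)*a


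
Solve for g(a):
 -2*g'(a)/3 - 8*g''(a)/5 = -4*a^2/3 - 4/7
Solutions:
 g(a) = C1 + C2*exp(-5*a/12) + 2*a^3/3 - 24*a^2/5 + 4182*a/175


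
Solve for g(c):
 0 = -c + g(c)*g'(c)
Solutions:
 g(c) = -sqrt(C1 + c^2)
 g(c) = sqrt(C1 + c^2)


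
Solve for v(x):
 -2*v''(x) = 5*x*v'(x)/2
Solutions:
 v(x) = C1 + C2*erf(sqrt(10)*x/4)


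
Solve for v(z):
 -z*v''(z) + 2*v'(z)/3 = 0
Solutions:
 v(z) = C1 + C2*z^(5/3)


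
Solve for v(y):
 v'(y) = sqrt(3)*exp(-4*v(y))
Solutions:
 v(y) = log(-I*(C1 + 4*sqrt(3)*y)^(1/4))
 v(y) = log(I*(C1 + 4*sqrt(3)*y)^(1/4))
 v(y) = log(-(C1 + 4*sqrt(3)*y)^(1/4))
 v(y) = log(C1 + 4*sqrt(3)*y)/4


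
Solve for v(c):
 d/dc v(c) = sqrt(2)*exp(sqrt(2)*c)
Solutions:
 v(c) = C1 + exp(sqrt(2)*c)


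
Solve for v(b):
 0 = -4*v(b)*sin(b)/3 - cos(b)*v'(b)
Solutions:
 v(b) = C1*cos(b)^(4/3)


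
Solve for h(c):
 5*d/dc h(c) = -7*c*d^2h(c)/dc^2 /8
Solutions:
 h(c) = C1 + C2/c^(33/7)


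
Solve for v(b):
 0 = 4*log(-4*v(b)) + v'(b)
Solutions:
 Integral(1/(log(-_y) + 2*log(2)), (_y, v(b)))/4 = C1 - b


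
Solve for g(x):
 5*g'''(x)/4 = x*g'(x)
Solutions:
 g(x) = C1 + Integral(C2*airyai(10^(2/3)*x/5) + C3*airybi(10^(2/3)*x/5), x)


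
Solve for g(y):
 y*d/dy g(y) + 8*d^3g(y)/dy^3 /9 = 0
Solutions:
 g(y) = C1 + Integral(C2*airyai(-3^(2/3)*y/2) + C3*airybi(-3^(2/3)*y/2), y)


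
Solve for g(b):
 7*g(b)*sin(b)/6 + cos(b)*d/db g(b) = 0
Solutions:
 g(b) = C1*cos(b)^(7/6)


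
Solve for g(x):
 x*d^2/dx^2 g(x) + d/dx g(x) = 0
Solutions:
 g(x) = C1 + C2*log(x)


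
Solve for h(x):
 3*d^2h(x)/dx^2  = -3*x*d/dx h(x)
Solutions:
 h(x) = C1 + C2*erf(sqrt(2)*x/2)


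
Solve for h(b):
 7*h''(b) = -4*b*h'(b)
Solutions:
 h(b) = C1 + C2*erf(sqrt(14)*b/7)


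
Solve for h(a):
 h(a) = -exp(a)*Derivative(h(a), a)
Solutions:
 h(a) = C1*exp(exp(-a))


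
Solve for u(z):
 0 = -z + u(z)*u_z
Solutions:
 u(z) = -sqrt(C1 + z^2)
 u(z) = sqrt(C1 + z^2)


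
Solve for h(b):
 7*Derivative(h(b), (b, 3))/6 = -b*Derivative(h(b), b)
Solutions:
 h(b) = C1 + Integral(C2*airyai(-6^(1/3)*7^(2/3)*b/7) + C3*airybi(-6^(1/3)*7^(2/3)*b/7), b)


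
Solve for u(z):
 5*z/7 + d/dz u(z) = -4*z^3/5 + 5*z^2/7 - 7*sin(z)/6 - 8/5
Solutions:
 u(z) = C1 - z^4/5 + 5*z^3/21 - 5*z^2/14 - 8*z/5 + 7*cos(z)/6


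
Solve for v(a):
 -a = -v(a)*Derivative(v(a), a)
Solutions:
 v(a) = -sqrt(C1 + a^2)
 v(a) = sqrt(C1 + a^2)


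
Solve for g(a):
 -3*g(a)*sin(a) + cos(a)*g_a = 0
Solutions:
 g(a) = C1/cos(a)^3


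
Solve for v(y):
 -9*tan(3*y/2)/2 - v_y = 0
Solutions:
 v(y) = C1 + 3*log(cos(3*y/2))


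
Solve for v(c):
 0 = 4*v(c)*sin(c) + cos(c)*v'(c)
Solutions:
 v(c) = C1*cos(c)^4


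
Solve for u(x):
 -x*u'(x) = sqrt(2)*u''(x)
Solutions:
 u(x) = C1 + C2*erf(2^(1/4)*x/2)


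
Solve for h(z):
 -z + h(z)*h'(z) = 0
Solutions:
 h(z) = -sqrt(C1 + z^2)
 h(z) = sqrt(C1 + z^2)


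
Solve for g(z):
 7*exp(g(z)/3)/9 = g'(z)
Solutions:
 g(z) = 3*log(-1/(C1 + 7*z)) + 9*log(3)


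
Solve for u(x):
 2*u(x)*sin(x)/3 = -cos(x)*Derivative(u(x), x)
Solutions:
 u(x) = C1*cos(x)^(2/3)


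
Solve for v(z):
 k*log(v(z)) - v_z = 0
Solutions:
 li(v(z)) = C1 + k*z


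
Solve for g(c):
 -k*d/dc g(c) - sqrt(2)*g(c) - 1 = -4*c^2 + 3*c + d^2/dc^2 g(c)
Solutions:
 g(c) = C1*exp(c*(-k + sqrt(k^2 - 4*sqrt(2)))/2) + C2*exp(-c*(k + sqrt(k^2 - 4*sqrt(2)))/2) + 2*sqrt(2)*c^2 - 4*c*k - 3*sqrt(2)*c/2 + 2*sqrt(2)*k^2 + 3*k/2 - 4 - sqrt(2)/2


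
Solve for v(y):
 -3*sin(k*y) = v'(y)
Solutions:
 v(y) = C1 + 3*cos(k*y)/k


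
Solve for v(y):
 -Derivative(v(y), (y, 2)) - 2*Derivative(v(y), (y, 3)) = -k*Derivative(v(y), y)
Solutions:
 v(y) = C1 + C2*exp(y*(sqrt(8*k + 1) - 1)/4) + C3*exp(-y*(sqrt(8*k + 1) + 1)/4)


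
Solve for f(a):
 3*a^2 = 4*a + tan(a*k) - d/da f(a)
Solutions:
 f(a) = C1 - a^3 + 2*a^2 + Piecewise((-log(cos(a*k))/k, Ne(k, 0)), (0, True))


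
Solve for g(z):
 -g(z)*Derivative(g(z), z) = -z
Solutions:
 g(z) = -sqrt(C1 + z^2)
 g(z) = sqrt(C1 + z^2)


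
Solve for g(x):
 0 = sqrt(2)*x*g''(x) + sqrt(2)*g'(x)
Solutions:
 g(x) = C1 + C2*log(x)


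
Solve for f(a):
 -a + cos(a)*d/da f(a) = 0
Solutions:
 f(a) = C1 + Integral(a/cos(a), a)


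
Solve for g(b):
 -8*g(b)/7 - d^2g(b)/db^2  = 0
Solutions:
 g(b) = C1*sin(2*sqrt(14)*b/7) + C2*cos(2*sqrt(14)*b/7)


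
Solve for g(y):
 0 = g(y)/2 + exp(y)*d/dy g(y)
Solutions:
 g(y) = C1*exp(exp(-y)/2)


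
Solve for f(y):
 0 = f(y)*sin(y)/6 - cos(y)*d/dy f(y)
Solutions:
 f(y) = C1/cos(y)^(1/6)


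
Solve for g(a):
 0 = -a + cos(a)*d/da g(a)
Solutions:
 g(a) = C1 + Integral(a/cos(a), a)


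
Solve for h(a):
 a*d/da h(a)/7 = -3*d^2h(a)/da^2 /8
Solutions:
 h(a) = C1 + C2*erf(2*sqrt(21)*a/21)


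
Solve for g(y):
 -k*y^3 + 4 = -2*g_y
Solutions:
 g(y) = C1 + k*y^4/8 - 2*y


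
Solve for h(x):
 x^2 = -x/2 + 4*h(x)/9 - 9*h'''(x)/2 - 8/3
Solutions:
 h(x) = C3*exp(2*3^(2/3)*x/9) + 9*x^2/4 + 9*x/8 + (C1*sin(3^(1/6)*x/3) + C2*cos(3^(1/6)*x/3))*exp(-3^(2/3)*x/9) + 6


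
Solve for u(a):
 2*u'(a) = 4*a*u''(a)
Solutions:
 u(a) = C1 + C2*a^(3/2)


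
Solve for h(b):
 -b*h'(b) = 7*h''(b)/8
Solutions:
 h(b) = C1 + C2*erf(2*sqrt(7)*b/7)


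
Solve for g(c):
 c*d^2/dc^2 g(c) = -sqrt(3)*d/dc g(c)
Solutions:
 g(c) = C1 + C2*c^(1 - sqrt(3))


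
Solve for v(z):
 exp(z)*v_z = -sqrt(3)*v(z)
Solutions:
 v(z) = C1*exp(sqrt(3)*exp(-z))


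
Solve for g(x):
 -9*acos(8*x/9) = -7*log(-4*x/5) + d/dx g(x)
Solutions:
 g(x) = C1 + 7*x*log(-x) - 9*x*acos(8*x/9) - 7*x*log(5) - 7*x + 14*x*log(2) + 9*sqrt(81 - 64*x^2)/8


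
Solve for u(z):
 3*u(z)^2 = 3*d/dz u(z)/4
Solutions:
 u(z) = -1/(C1 + 4*z)


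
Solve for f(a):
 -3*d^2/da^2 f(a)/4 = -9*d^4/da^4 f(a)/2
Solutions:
 f(a) = C1 + C2*a + C3*exp(-sqrt(6)*a/6) + C4*exp(sqrt(6)*a/6)


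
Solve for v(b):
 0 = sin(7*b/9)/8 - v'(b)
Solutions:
 v(b) = C1 - 9*cos(7*b/9)/56


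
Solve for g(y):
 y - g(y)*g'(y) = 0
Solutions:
 g(y) = -sqrt(C1 + y^2)
 g(y) = sqrt(C1 + y^2)


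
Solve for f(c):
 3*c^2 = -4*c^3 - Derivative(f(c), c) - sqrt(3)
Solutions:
 f(c) = C1 - c^4 - c^3 - sqrt(3)*c


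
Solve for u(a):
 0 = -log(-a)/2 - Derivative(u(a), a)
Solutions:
 u(a) = C1 - a*log(-a)/2 + a/2


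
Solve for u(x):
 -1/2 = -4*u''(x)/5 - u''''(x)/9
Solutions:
 u(x) = C1 + C2*x + C3*sin(6*sqrt(5)*x/5) + C4*cos(6*sqrt(5)*x/5) + 5*x^2/16


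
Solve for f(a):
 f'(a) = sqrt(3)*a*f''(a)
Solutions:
 f(a) = C1 + C2*a^(sqrt(3)/3 + 1)


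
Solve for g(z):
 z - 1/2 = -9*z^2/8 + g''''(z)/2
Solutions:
 g(z) = C1 + C2*z + C3*z^2 + C4*z^3 + z^6/160 + z^5/60 - z^4/24


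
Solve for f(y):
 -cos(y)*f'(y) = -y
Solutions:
 f(y) = C1 + Integral(y/cos(y), y)


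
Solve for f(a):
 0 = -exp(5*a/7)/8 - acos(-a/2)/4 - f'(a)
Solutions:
 f(a) = C1 - a*acos(-a/2)/4 - sqrt(4 - a^2)/4 - 7*exp(5*a/7)/40


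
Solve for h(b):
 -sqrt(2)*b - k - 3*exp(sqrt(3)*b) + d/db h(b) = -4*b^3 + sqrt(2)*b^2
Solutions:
 h(b) = C1 - b^4 + sqrt(2)*b^3/3 + sqrt(2)*b^2/2 + b*k + sqrt(3)*exp(sqrt(3)*b)


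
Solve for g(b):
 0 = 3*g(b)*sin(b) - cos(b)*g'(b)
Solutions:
 g(b) = C1/cos(b)^3


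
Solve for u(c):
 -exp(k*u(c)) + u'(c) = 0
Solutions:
 u(c) = Piecewise((log(-1/(C1*k + c*k))/k, Ne(k, 0)), (nan, True))
 u(c) = Piecewise((C1 + c, Eq(k, 0)), (nan, True))


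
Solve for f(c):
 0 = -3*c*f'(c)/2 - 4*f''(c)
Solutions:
 f(c) = C1 + C2*erf(sqrt(3)*c/4)


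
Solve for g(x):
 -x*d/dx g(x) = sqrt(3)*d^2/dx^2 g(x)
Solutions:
 g(x) = C1 + C2*erf(sqrt(2)*3^(3/4)*x/6)


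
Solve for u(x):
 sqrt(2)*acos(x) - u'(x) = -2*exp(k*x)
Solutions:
 u(x) = C1 + sqrt(2)*(x*acos(x) - sqrt(1 - x^2)) + 2*Piecewise((exp(k*x)/k, Ne(k, 0)), (x, True))


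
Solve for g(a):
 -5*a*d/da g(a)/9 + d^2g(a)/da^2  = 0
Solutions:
 g(a) = C1 + C2*erfi(sqrt(10)*a/6)


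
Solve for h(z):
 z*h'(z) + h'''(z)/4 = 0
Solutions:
 h(z) = C1 + Integral(C2*airyai(-2^(2/3)*z) + C3*airybi(-2^(2/3)*z), z)


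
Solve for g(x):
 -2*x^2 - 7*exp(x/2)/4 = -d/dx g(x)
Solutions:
 g(x) = C1 + 2*x^3/3 + 7*exp(x/2)/2


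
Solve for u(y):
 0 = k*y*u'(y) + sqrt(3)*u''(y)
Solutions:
 u(y) = Piecewise((-sqrt(2)*3^(1/4)*sqrt(pi)*C1*erf(sqrt(2)*3^(3/4)*sqrt(k)*y/6)/(2*sqrt(k)) - C2, (k > 0) | (k < 0)), (-C1*y - C2, True))


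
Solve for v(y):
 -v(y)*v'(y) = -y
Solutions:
 v(y) = -sqrt(C1 + y^2)
 v(y) = sqrt(C1 + y^2)


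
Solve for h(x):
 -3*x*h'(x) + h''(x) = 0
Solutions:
 h(x) = C1 + C2*erfi(sqrt(6)*x/2)


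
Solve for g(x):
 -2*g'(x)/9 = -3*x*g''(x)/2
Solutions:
 g(x) = C1 + C2*x^(31/27)


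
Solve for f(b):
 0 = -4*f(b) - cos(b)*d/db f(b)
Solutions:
 f(b) = C1*(sin(b)^2 - 2*sin(b) + 1)/(sin(b)^2 + 2*sin(b) + 1)


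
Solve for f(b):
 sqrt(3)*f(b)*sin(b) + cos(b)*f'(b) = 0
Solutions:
 f(b) = C1*cos(b)^(sqrt(3))


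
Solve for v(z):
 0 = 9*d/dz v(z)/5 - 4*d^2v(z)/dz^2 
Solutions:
 v(z) = C1 + C2*exp(9*z/20)


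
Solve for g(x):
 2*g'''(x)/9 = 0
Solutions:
 g(x) = C1 + C2*x + C3*x^2


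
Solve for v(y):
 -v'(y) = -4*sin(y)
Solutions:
 v(y) = C1 - 4*cos(y)


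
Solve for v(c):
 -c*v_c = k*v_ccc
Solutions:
 v(c) = C1 + Integral(C2*airyai(c*(-1/k)^(1/3)) + C3*airybi(c*(-1/k)^(1/3)), c)


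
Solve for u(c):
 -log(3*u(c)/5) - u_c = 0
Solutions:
 Integral(1/(log(_y) - log(5) + log(3)), (_y, u(c))) = C1 - c


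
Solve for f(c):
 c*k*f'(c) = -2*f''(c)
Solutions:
 f(c) = Piecewise((-sqrt(pi)*C1*erf(c*sqrt(k)/2)/sqrt(k) - C2, (k > 0) | (k < 0)), (-C1*c - C2, True))


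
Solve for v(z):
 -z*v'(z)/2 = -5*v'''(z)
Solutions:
 v(z) = C1 + Integral(C2*airyai(10^(2/3)*z/10) + C3*airybi(10^(2/3)*z/10), z)


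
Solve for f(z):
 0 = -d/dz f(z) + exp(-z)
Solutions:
 f(z) = C1 - exp(-z)


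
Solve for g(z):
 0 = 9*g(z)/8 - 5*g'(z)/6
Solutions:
 g(z) = C1*exp(27*z/20)


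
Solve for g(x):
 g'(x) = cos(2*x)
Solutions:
 g(x) = C1 + sin(2*x)/2


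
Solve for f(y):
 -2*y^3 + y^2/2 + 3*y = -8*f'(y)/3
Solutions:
 f(y) = C1 + 3*y^4/16 - y^3/16 - 9*y^2/16


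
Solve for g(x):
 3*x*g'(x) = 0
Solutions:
 g(x) = C1


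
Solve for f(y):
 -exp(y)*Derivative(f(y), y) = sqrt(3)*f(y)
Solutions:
 f(y) = C1*exp(sqrt(3)*exp(-y))
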